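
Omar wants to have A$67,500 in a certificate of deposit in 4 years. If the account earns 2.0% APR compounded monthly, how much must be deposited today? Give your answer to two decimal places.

With 12 periods per year: i = 0.00166667, n = 48.
Discount factor = (1+0.00166667)^(−48) = 0.923178; PV = 67,500 × 0.923178 = 62,314.5029

A$62,314.50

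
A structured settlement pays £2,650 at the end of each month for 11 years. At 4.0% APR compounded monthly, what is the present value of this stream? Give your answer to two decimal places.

£282,616.27

Periodic rate i = 0.04/12 = 0.00333333; n = 11 × 12 = 132 periods.
PV = 2650 × [1 − (1+0.00333333)^(−132)] / 0.00333333 = 2650 × 106.647648 = 282,616.2672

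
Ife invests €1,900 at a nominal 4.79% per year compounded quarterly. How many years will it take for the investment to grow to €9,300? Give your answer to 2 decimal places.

Periodic rate i = 0.0479/4 = 0.011975.
n = ln(9300/1900) / ln(1+0.011975) = ln(4.89474) / 0.011904 = 133.4155 quarters
= 133.4155/4 years

33.35 years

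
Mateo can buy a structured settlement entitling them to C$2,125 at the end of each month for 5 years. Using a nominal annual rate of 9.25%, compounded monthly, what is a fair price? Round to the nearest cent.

C$101,772.53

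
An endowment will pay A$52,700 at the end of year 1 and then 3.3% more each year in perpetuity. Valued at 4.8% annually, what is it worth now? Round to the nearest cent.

A$3,513,333.33

PV = D₁/(r − g) = 52700/(0.048 − 0.033) = 3,513,333.3333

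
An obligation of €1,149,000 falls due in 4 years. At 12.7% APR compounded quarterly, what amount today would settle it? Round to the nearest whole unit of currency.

With 4 periods per year: i = 0.03175, n = 16.
PV = 1,149,000 / (1 + 0.03175)^16 = 1,149,000 / 1.648890 = 696,832.4841

€696,832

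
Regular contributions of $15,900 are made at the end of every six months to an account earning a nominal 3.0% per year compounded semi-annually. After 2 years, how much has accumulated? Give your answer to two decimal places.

$65,045.36

i = 0.03/2 = 0.015 per half-year; n = 2·2 = 4.
Accumulation factor s(4|0.015) = 4.090903; FV = 15900 × 4.090903 = 65,045.3637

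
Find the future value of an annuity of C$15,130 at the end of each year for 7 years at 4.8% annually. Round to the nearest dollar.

Accumulation factor s(7|0.048) = 8.092624; FV = 15130 × 8.092624 = 122,441.4010

C$122,441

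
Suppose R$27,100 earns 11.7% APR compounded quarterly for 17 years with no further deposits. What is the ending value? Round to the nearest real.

R$192,481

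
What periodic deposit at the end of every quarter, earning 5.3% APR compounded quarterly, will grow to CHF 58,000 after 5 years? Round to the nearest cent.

CHF 2,551.76

Periodic rate i = 0.053/4 = 0.01325; n = 5 × 4 = 20 periods.
PMT = 58000 / ( [(1+0.01325)^20 − 1] / 0.01325 ) = 58000 / 22.729406 = 2,551.7605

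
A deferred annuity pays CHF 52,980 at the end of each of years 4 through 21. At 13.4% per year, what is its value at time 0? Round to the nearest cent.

CHF 242,931.56

Value one period before first payment (t=3): 52980 × [1 − (1+0.134)^(−18)] / 0.134 = 52980 × 6.686689 = 354,260.7965
PV₀ = 354,260.7965 / (1+0.134)^3 = 354,260.7965 / 1.458274 = 242,931.5555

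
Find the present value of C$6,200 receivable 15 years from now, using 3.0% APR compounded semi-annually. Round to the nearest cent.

C$3,966.53

i = 0.03/2 = 0.015 per half-year; n = 15·2 = 30.
PV = FV·(1+i)^(−n) = 6,200 × 0.639762 = 3,966.5271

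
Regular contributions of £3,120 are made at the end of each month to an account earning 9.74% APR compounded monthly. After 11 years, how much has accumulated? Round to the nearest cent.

With 12 periods per year: i = 0.00811667, n = 132.
FV = PMT · [(1+i)^n − 1] / i = 3120 · 234.932071 = 732,988.0615

£732,988.06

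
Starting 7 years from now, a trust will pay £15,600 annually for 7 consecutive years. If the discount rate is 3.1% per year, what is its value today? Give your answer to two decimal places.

£80,620.45

Value one period before first payment (t=6): 15600 × [1 − (1+0.031)^(−7)] / 0.031 = 15600 × 6.206870 = 96,827.1649
Discount back 6 years: 96,827.1649 × (1+0.031)^(−6) = 96,827.1649 × 0.832622 = 80,620.4512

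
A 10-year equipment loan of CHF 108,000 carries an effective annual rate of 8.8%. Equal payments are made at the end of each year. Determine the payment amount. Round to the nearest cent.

CHF 16,680.72

PMT = 108000 / ( [1 − (1+0.088)^(−10)] / 0.088 ) = 108000 / 6.474543 = 16,680.7153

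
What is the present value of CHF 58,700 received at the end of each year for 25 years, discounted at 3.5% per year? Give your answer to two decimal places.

PV = PMT · [1 − (1+i)^(−n)] / i = 58700 · 16.481515 = 967,464.9066

CHF 967,464.91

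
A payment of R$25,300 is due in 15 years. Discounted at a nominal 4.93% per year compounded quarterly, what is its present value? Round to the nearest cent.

R$12,131.73

Periodic rate i = 0.0493/4 = 0.012325; n = 15 × 4 = 60 periods.
Discount factor = (1+0.012325)^(−60) = 0.479515; PV = 25,300 × 0.479515 = 12,131.7316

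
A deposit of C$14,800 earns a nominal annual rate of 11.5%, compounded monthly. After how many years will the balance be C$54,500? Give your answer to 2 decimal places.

11.39 years

Periodic rate i = 0.115/12 = 0.00958333.
n = ln(54500/14800) / ln(1+0.00958333) = ln(3.68243) / 0.009538 = 136.6758 months
= 136.6758/12 years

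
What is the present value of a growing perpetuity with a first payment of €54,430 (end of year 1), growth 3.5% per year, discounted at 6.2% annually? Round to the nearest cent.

PV = D₁/(r − g) = 54430/(0.062 − 0.035) = 2,015,925.9259

€2,015,925.93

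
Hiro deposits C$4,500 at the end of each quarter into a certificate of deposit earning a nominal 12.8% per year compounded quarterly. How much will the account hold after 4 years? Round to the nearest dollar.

C$92,151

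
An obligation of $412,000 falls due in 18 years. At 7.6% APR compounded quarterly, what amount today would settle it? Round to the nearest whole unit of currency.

With 4 periods per year: i = 0.019, n = 72.
Discount factor = (1+0.019)^(−72) = 0.257904; PV = 412,000 × 0.257904 = 106,256.6128

$106,257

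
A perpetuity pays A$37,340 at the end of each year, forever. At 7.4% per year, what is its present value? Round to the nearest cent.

A$504,594.59

PV = PMT / i = 37340 / 0.074 = 504,594.5946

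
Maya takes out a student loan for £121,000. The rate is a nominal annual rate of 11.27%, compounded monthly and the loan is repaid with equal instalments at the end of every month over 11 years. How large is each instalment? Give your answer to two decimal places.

Periodic rate i = 0.1127/12 = 0.00939167; n = 11 × 12 = 132 periods.
Annuity-PV factor = 75.476427; PMT = 121000 / 75.476427 = 1,603.1496

£1,603.15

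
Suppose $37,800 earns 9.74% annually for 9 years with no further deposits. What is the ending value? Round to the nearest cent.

FV = 37,800 × (1 + 0.0974)^9 = 87,252.2033

$87,252.20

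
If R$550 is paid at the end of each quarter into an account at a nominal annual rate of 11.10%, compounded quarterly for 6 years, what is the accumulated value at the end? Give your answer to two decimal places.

Periodic rate i = 0.111/4 = 0.02775; n = 6 × 4 = 24 periods.
Accumulation factor s(24|0.02775) = 33.472263; FV = 550 × 33.472263 = 18,409.7449

R$18,409.74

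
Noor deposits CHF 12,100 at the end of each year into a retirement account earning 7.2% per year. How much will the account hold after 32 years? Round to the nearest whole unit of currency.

Accumulation factor s(32|0.072) = 114.610374; FV = 12100 × 114.610374 = 1,386,785.5202

CHF 1,386,786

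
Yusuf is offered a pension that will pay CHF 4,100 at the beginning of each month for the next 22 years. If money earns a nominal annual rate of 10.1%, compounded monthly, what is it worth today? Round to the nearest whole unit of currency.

CHF 437,486

Periodic rate i = 0.101/12 = 0.00841667; n = 22 × 12 = 264 periods.
Annuity factor a(264|0.00841667) × (1+i) = 106.703896; PV = 4100 × 106.703896 = 437,485.9719
(Beginning-of-period payments → annuity-due factor ×(1+i).)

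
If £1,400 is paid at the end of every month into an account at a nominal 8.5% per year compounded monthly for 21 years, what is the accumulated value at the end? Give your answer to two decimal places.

Periodic rate i = 0.085/12 = 0.00708333; n = 21 × 12 = 252 periods.
Accumulation factor s(252|0.00708333) = 694.898672; FV = 1400 × 694.898672 = 972,858.1412

£972,858.14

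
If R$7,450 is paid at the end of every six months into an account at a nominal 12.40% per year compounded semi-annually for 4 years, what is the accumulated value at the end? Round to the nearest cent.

R$74,267.56

i = 0.124/2 = 0.062 per half-year; n = 4·2 = 8.
FV = 7450 × [(1+0.062)^8 − 1] / 0.062 = 7450 × 9.968801 = 74,267.5641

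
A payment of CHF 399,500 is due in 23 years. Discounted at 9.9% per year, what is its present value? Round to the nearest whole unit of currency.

CHF 45,559

Discount factor = (1+0.099)^(−23) = 0.114039; PV = 399,500 × 0.114039 = 45,558.5463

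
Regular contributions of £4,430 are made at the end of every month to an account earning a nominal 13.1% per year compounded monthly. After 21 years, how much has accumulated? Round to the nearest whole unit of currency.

i = 0.131/12 = 0.0109167 per month; n = 21·12 = 252.
FV = 4430 × [(1+0.0109167)^252 − 1] / 0.0109167 = 4430 × 1321.519520 = 5,854,331.4730

£5,854,331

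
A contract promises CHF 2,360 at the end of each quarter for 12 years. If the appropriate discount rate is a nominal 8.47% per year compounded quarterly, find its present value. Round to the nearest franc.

CHF 70,688

With 4 periods per year: i = 0.021175, n = 48.
PV = 2360 × [1 − (1+0.021175)^(−48)] / 0.021175 = 2360 × 29.952484 = 70,687.8615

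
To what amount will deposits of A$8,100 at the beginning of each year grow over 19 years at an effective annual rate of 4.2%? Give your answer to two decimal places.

Accumulation factor s(19|0.042) × (1+i) = 29.403682; FV = 8100 × 29.403682 = 238,169.8237
(annuity-due: payments at period start, so ×(1+i).)

A$238,169.82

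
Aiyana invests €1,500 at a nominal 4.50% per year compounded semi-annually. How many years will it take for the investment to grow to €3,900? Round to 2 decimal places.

Periodic rate i = 0.045/2 = 0.0225.
n = ln(3900/1500) / ln(1+0.0225) = ln(2.60000) / 0.022251 = 42.9432 half-years
= 42.9432/2 years

21.47 years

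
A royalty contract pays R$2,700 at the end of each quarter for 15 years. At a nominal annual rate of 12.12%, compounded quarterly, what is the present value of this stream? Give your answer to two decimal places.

Periodic rate i = 0.1212/4 = 0.0303; n = 15 × 4 = 60 periods.
PV = PMT · [1 − (1+i)^(−n)] / i = 2700 · 27.498578 = 74,246.1618

R$74,246.16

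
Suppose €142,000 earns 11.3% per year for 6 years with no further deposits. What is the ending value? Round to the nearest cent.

142,000 × (1+0.113)^6 = 142,000 × 1.900951 = 269,935.0815

€269,935.08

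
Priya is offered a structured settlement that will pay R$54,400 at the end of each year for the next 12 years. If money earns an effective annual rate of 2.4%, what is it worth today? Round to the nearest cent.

R$561,416.20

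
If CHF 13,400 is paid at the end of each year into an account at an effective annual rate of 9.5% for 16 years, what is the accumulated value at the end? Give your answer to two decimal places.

CHF 461,516.81

FV = 13400 × [(1+0.095)^16 − 1] / 0.095 = 13400 × 34.441553 = 461,516.8053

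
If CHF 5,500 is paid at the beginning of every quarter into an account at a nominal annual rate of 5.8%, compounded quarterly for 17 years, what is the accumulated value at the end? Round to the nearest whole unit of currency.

CHF 639,393

With 4 periods per year: i = 0.0145, n = 68.
Accumulation factor s(68|0.0145) × (1+i) = 116.253291; FV = 5500 × 116.253291 = 639,393.0989
Payments are at the start of each period, so multiply by (1+i).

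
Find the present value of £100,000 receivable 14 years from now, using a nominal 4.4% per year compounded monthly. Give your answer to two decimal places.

£54,070.93

i = 0.044/12 = 0.00366667 per month; n = 14·12 = 168.
Discount factor = (1+0.00366667)^(−168) = 0.540709; PV = 100,000 × 0.540709 = 54,070.9334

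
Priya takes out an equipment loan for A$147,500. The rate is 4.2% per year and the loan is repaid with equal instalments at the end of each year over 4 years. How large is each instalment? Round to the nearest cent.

A$40,826.49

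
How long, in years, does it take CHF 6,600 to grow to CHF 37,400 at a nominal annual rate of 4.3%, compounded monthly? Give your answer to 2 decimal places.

40.41 years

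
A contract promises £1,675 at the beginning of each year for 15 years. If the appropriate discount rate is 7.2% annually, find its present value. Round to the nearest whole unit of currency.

PV = 1675 × [1 − (1+0.072)^(−15)] / 0.072 × (1+i) = 1675 × 9.641533 = 16,149.5680
(annuity-due: payments at period start, so ×(1+i).)

£16,150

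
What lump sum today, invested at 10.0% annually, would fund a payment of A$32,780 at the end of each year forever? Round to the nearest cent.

PV = PMT / i = 32780 / 0.1 = 327,800.0000

A$327,800.00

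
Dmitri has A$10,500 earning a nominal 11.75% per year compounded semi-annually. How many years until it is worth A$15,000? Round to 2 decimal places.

3.12 years

Periodic rate i = 0.1175/2 = 0.05875.
n = ln(15000/10500) / ln(1+0.05875) = ln(1.42857) / 0.057089 = 6.2477 half-years
= 6.2477/2 years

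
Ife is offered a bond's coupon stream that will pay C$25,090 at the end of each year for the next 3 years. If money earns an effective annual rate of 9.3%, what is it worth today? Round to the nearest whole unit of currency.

Annuity factor a(3|0.093) = 2.517822; PV = 25090 × 2.517822 = 63,172.1445

C$63,172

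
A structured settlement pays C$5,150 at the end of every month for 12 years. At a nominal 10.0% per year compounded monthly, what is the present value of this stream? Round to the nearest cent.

C$430,934.12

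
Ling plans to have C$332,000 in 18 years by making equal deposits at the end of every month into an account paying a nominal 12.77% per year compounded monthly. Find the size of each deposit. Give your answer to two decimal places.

C$399.66

i = 0.1277/12 = 0.0106417 per month; n = 18·12 = 216.
PMT = 332000 / ( [(1+0.0106417)^216 − 1] / 0.0106417 ) = 332000 / 830.696856 = 399.6644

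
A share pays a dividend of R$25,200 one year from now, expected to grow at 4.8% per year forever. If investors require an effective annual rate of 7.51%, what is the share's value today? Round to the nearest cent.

PV = PMT / (i − g) = 25200 / (0.0751 − 0.048) = 25200 / 0.027100 = 929,889.2989

R$929,889.30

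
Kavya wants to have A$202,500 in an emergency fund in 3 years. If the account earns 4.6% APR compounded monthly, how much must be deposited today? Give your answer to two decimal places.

A$176,444.03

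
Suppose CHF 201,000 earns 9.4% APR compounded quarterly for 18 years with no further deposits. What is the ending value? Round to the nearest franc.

Periodic rate i = 0.094/4 = 0.0235; n = 18 × 4 = 72 periods.
FV = 201,000 × (1 + 0.0235)^72 = 1,070,338.2389

CHF 1,070,338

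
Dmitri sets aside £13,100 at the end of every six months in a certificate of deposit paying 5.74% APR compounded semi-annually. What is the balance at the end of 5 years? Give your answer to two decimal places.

£149,280.82

Periodic rate i = 0.0574/2 = 0.0287; n = 5 × 2 = 10 periods.
FV = PMT · [(1+i)^n − 1] / i = 13100 · 11.395482 = 149,280.8183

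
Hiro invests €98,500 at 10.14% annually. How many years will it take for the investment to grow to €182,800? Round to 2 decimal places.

(1+i)^n = 182800/98500 = 1.85584, so n = ln 1.85584 / ln 1.1014 = 6.4022 years

6.40 years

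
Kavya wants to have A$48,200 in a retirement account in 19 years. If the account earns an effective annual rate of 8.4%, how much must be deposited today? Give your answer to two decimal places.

A$10,410.96

PV = 48,200 / (1 + 0.084)^19 = 48,200 / 4.629737 = 10,410.9576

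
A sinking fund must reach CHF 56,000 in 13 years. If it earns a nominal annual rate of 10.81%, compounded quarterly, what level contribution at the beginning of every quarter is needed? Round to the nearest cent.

Periodic rate i = 0.1081/4 = 0.027025; n = 13 × 4 = 52 periods.
PMT = 56000 / ( [(1+0.027025)^52 − 1] / 0.027025 × (1+i) ) = 56000 / 114.061821 = 490.9618

CHF 490.96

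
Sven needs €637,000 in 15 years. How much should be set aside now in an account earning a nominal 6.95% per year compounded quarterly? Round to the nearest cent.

€226,608.26

With 4 periods per year: i = 0.017375, n = 60.
PV = 637,000 / (1 + 0.017375)^60 = 637,000 / 2.811018 = 226,608.2636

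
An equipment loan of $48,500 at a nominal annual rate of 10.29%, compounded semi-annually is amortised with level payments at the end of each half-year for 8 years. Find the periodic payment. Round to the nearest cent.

$4,521.39

Periodic rate i = 0.1029/2 = 0.05145; n = 8 × 2 = 16 periods.
Annuity-PV factor = 10.726778; PMT = 48500 / 10.726778 = 4,521.3950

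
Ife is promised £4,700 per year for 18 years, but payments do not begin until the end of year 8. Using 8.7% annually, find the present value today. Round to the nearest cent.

£23,416.29

Value one period before first payment (t=7): 4700 × [1 − (1+0.087)^(−18)] / 0.087 = 4700 × 8.933610 = 41,987.9686
Discount back 7 years: 41,987.9686 × (1+0.087)^(−7) = 41,987.9686 × 0.557690 = 23,416.2882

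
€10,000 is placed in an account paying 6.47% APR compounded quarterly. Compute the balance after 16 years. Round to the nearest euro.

€27,924

Periodic rate i = 0.0647/4 = 0.016175; n = 16 × 4 = 64 periods.
FV = 10,000 × (1 + 0.016175)^64 = 27,924.4350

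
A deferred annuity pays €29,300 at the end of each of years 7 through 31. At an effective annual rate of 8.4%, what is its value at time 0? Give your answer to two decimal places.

PV at t=6 (ordinary 25-year annuity): 29300 × a(25|0.084) = 29300 × 10.319910 = 302,373.3659
PV₀ = 302,373.3659 / (1+0.084)^6 = 302,373.3659 / 1.622466 = 186,366.4966

€186,366.50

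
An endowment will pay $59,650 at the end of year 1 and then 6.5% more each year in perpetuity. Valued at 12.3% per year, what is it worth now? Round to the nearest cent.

PV = PMT / (i − g) = 59650 / (0.123 − 0.065) = 59650 / 0.058000 = 1,028,448.2759

$1,028,448.28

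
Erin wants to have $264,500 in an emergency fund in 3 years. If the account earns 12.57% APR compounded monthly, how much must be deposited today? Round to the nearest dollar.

$181,763

With 12 periods per year: i = 0.010475, n = 36.
PV = 264,500 / (1 + 0.010475)^36 = 264,500 / 1.455193 = 181,762.8158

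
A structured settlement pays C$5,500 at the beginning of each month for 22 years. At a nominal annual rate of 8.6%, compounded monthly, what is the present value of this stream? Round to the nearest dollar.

With 12 periods per year: i = 0.00716667, n = 264.
PV = PMT · [1 − (1+i)^(−n)] / i × (1+i) = 5500 · 119.202993 = 655,616.4593
Payments are at the start of each period, so multiply by (1+i).

C$655,616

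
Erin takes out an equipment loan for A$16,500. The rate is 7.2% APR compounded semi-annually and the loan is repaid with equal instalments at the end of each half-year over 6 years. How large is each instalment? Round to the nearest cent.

A$1,717.55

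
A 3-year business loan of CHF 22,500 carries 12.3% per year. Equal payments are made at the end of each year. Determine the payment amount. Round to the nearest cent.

CHF 9,416.18

PMT = 22500 / ( [1 − (1+0.123)^(−3)] / 0.123 ) = 22500 / 2.389503 = 9,416.1827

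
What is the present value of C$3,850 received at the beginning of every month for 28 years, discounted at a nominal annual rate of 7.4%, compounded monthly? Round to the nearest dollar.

C$548,561

With 12 periods per year: i = 0.00616667, n = 336.
Annuity factor a(336|0.00616667) × (1+i) = 142.483402; PV = 3850 × 142.483402 = 548,561.0981
(Beginning-of-period payments → annuity-due factor ×(1+i).)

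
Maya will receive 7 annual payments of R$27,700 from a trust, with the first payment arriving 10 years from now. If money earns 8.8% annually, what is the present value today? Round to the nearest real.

R$65,700

Value one period before first payment (t=9): 27700 × [1 − (1+0.088)^(−7)] / 0.088 = 27700 × 5.066907 = 140,353.3107
Discount back 9 years: 140,353.3107 × (1+0.088)^(−9) = 140,353.3107 × 0.468101 = 65,699.5815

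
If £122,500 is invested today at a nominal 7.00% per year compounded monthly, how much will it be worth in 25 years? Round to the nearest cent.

£701,363.73

With 12 periods per year: i = 0.00583333, n = 300.
FV = 122,500 × (1 + 0.00583333)^300 = 701,363.7306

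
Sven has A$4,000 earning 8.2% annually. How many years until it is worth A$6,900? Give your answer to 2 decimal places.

(1+i)^n = 6900/4000 = 1.72500, so n = ln 1.72500 / ln 1.082 = 6.9181 years

6.92 years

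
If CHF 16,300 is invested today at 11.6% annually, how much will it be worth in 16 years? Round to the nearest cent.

CHF 94,365.82

FV = 16,300 × (1 + 0.116)^16 = 94,365.8200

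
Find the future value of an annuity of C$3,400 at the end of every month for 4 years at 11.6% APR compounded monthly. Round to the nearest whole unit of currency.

Periodic rate i = 0.116/12 = 0.00966667; n = 4 × 12 = 48 periods.
FV = PMT · [(1+i)^n − 1] / i = 3400 · 60.712029 = 206,420.8990

C$206,421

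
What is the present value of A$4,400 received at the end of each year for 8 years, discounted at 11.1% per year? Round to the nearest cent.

PV = PMT · [1 − (1+i)^(−n)] / i = 4400 · 5.127822 = 22,562.4176

A$22,562.42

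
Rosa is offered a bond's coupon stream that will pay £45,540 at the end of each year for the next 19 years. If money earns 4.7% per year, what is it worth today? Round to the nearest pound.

£564,073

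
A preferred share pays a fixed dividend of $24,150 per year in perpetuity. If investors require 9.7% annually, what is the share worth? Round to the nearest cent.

$248,969.07

PV = PMT / i = 24150 / 0.097 = 248,969.0722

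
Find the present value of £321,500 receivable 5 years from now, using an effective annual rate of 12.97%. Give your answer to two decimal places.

£174,729.14

PV = FV·(1+i)^(−n) = 321,500 × 0.543481 = 174,729.1376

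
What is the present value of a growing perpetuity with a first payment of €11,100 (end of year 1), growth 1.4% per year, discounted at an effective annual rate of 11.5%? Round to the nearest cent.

PV = D₁/(r − g) = 11100/(0.115 − 0.014) = 109,900.9901

€109,900.99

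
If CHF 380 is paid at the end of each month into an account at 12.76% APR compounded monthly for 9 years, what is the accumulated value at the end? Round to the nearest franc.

CHF 76,265

With 12 periods per year: i = 0.0106333, n = 108.
FV = PMT · [(1+i)^n − 1] / i = 380 · 200.697653 = 76,265.1082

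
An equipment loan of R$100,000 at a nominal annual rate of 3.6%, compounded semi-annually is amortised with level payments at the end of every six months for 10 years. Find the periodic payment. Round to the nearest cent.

Periodic rate i = 0.036/2 = 0.018; n = 10 × 2 = 20 periods.
PMT = 100000 / ( [1 − (1+0.018)^(−20)] / 0.018 ) = 100000 / 16.671466 = 5,998.2727

R$5,998.27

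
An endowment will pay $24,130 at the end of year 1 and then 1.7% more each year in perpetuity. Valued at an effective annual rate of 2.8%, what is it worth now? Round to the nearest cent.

$2,193,636.36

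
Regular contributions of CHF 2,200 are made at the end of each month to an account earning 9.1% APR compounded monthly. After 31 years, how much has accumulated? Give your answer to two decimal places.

Periodic rate i = 0.091/12 = 0.00758333; n = 31 × 12 = 372 periods.
Accumulation factor s(372|0.00758333) = 2059.233886; FV = 2200 × 2059.233886 = 4,530,314.5484

CHF 4,530,314.55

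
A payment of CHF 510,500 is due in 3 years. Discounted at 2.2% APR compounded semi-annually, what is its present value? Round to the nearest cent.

CHF 478,067.05

With 2 periods per year: i = 0.011, n = 6.
PV = FV·(1+i)^(−n) = 510,500 × 0.936468 = 478,067.0513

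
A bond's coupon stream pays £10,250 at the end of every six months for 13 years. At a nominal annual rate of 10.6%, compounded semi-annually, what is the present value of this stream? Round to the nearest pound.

Periodic rate i = 0.106/2 = 0.053; n = 13 × 2 = 26 periods.
Annuity factor a(26|0.053) = 13.940880; PV = 10250 × 13.940880 = 142,894.0209

£142,894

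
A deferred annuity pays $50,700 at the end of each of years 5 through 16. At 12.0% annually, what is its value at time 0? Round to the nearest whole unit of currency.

PV at t=4 (ordinary 12-year annuity): 50700 × a(12|0.12) = 50700 × 6.194374 = 314,054.7732
PV₀ = 314,054.7732 / (1+0.12)^4 = 314,054.7732 / 1.573519 = 199,587.4860

$199,587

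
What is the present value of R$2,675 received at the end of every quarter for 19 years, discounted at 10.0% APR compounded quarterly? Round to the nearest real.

With 4 periods per year: i = 0.025, n = 76.
Annuity factor a(76|0.025) = 33.875844; PV = 2675 × 33.875844 = 90,617.8836

R$90,618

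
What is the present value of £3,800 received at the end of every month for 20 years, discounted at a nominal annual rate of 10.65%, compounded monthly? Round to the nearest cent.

£376,806.21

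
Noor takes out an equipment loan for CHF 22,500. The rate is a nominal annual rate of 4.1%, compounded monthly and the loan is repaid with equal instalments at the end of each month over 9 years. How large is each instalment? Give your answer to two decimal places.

Periodic rate i = 0.041/12 = 0.00341667; n = 9 × 12 = 108 periods.
PMT = 22500 / ( [1 − (1+0.00341667)^(−108)] / 0.00341667 ) = 22500 / 90.187196 = 249.4811

CHF 249.48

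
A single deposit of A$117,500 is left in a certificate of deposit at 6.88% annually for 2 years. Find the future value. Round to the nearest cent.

FV = PV·(1+i)^n = 117,500 × 1.142333 = 134,224.1792

A$134,224.18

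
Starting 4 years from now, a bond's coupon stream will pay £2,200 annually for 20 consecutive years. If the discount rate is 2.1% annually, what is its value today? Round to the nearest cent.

£33,474.89

Value one period before first payment (t=3): 2200 × [1 − (1+0.021)^(−20)] / 0.021 = 2200 × 16.194729 = 35,628.4048
PV₀ = 35,628.4048 / (1+0.021)^3 = 35,628.4048 / 1.064332 = 33,474.8894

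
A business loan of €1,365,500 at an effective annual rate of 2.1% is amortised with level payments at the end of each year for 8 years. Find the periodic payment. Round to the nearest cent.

PMT = 1.3655e+06 / ( [1 − (1+0.021)^(−8)] / 0.021 ) = 1.3655e+06 / 7.294011 = 187,208.3779

€187,208.38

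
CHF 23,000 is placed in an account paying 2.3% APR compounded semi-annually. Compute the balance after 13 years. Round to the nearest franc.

Periodic rate i = 0.023/2 = 0.0115; n = 13 × 2 = 26 periods.
FV = PV·(1+i)^n = 23,000 × 1.346211 = 30,962.8480

CHF 30,963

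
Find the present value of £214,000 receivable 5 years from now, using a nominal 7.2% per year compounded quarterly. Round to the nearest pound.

£149,782

With 4 periods per year: i = 0.018, n = 20.
Discount factor = (1+0.018)^(−20) = 0.699914; PV = 214,000 × 0.699914 = 149,781.5130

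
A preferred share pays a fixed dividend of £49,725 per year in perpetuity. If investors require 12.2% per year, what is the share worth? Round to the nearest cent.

PV = PMT / i = 49725 / 0.122 = 407,581.9672

£407,581.97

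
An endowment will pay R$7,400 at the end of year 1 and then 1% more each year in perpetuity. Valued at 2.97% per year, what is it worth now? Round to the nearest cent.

PV = PMT / (i − g) = 7400 / (0.0297 − 0.01) = 7400 / 0.019700 = 375,634.5178

R$375,634.52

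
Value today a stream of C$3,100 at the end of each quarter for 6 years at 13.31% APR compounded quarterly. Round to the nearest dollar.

With 4 periods per year: i = 0.033275, n = 24.
Annuity factor a(24|0.033275) = 16.353247; PV = 3100 × 16.353247 = 50,695.0649

C$50,695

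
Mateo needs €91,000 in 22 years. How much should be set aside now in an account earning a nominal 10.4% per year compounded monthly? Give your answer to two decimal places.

€9,325.17

Periodic rate i = 0.104/12 = 0.00866667; n = 22 × 12 = 264 periods.
Discount factor = (1+0.00866667)^(−264) = 0.102474; PV = 91,000 × 0.102474 = 9,325.1706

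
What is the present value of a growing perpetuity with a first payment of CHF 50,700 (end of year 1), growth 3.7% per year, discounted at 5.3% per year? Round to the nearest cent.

CHF 3,168,750.00

PV = D₁/(r − g) = 50700/(0.053 − 0.037) = 3,168,750.0000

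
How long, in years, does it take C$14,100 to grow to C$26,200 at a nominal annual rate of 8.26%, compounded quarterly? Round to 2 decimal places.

Periodic rate i = 0.0826/4 = 0.02065.
n = ln(26200/14100) / ln(1+0.02065) = ln(1.85816) / 0.020440 = 30.3128 quarters
= 30.3128/4 years

7.58 years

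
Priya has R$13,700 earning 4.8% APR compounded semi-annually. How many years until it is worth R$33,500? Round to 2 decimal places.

Periodic rate i = 0.048/2 = 0.024.
(1+i)^n = 33500/13700 = 2.44526, so n = ln 2.44526 / ln 1.024 = 37.7015 half-years
= 37.7015/2 years

18.85 years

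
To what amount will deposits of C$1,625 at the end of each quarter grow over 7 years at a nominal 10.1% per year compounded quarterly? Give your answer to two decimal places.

Periodic rate i = 0.101/4 = 0.02525; n = 7 × 4 = 28 periods.
Accumulation factor s(28|0.02525) = 40.006915; FV = 1625 × 40.006915 = 65,011.2372

C$65,011.24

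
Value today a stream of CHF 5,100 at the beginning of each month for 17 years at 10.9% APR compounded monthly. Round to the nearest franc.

CHF 477,003

i = 0.109/12 = 0.00908333 per month; n = 17·12 = 204.
PV = PMT · [1 − (1+i)^(−n)] / i × (1+i) = 5100 · 93.530024 = 477,003.1240
(annuity-due: payments at period start, so ×(1+i).)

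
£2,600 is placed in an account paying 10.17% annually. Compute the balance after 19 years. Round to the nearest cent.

2,600 × (1+0.1017)^19 = 2,600 × 6.298014 = 16,374.8371

£16,374.84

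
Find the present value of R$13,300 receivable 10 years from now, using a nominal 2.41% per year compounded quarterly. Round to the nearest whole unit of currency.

R$10,459

i = 0.0241/4 = 0.006025 per quarter; n = 10·4 = 40.
Discount factor = (1+0.006025)^(−40) = 0.786410; PV = 13,300 × 0.786410 = 10,459.2541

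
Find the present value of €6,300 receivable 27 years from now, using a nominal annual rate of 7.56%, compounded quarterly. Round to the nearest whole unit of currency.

€834

Periodic rate i = 0.0756/4 = 0.0189; n = 27 × 4 = 108 periods.
PV = FV·(1+i)^(−n) = 6,300 × 0.132371 = 833.9343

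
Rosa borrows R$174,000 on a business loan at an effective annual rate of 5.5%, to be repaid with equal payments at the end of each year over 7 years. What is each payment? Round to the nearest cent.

R$30,617.81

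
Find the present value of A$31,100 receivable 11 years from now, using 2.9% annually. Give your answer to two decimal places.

A$22,708.65

PV = FV·(1+i)^(−n) = 31,100 × 0.730182 = 22,708.6474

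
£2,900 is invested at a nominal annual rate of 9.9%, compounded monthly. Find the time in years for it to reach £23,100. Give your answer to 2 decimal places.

Periodic rate i = 0.099/12 = 0.00825.
(1+i)^n = 23100/2900 = 7.96552, so n = ln 7.96552 / ln 1.00825 = 252.5661 months
= 252.5661/12 years

21.05 years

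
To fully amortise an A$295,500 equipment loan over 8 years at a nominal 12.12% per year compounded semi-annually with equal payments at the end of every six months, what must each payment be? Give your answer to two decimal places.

With 2 periods per year: i = 0.0606, n = 16.
Annuity-PV factor = 10.064385; PMT = 295500 / 10.064385 = 29,360.9600

A$29,360.96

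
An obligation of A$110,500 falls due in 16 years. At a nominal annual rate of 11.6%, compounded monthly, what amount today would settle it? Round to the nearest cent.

Periodic rate i = 0.116/12 = 0.00966667; n = 16 × 12 = 192 periods.
PV = FV·(1+i)^(−n) = 110,500 × 0.157696 = 17,425.3979

A$17,425.40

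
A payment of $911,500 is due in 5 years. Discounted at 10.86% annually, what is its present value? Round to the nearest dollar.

Discount factor = (1+0.1086)^(−5) = 0.597208; PV = 911,500 × 0.597208 = 544,355.1070

$544,355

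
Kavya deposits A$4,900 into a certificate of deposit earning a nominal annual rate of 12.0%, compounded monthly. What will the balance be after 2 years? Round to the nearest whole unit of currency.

A$6,222

Periodic rate i = 0.12/12 = 0.01; n = 2 × 12 = 24 periods.
4,900 × (1+0.01)^24 = 4,900 × 1.269735 = 6,221.6998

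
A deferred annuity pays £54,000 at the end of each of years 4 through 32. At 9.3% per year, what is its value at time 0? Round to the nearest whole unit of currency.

PV at t=3 (ordinary 29-year annuity): 54000 × a(29|0.093) = 54000 × 9.936985 = 536,597.1693
PV₀ = 536,597.1693 / (1+0.093)^3 = 536,597.1693 / 1.305751 = 410,948.9655

£410,949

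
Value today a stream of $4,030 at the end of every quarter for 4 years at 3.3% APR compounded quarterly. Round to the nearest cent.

i = 0.033/4 = 0.00825 per quarter; n = 4·4 = 16.
PV = PMT · [1 − (1+i)^(−n)] / i = 4030 · 14.931432 = 60,173.6724

$60,173.67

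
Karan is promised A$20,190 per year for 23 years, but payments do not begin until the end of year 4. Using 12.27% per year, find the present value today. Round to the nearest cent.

A$108,161.08

Value one period before first payment (t=3): 20190 × [1 − (1+0.1227)^(−23)] / 0.1227 = 20190 × 7.580989 = 153,060.1611
Discount back 3 years: 153,060.1611 × (1+0.1227)^(−3) = 153,060.1611 × 0.706657 = 108,161.0758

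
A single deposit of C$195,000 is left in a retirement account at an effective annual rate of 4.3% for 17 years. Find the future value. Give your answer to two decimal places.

195,000 × (1+0.043)^17 = 195,000 × 2.045659 = 398,903.5071

C$398,903.51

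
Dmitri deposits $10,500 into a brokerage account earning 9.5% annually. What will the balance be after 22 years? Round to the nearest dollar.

$77,321

FV = PV·(1+i)^n = 10,500 × 7.363946 = 77,321.4378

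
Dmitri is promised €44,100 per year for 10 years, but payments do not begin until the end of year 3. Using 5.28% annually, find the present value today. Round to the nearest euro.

€303,094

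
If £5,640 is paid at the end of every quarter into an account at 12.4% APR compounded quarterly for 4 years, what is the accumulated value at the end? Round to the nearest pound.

£114,586

With 4 periods per year: i = 0.031, n = 16.
Accumulation factor s(16|0.031) = 20.316653; FV = 5640 × 20.316653 = 114,585.9248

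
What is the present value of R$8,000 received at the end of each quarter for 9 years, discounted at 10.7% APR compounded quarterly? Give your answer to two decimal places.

R$183,444.46

i = 0.107/4 = 0.02675 per quarter; n = 9·4 = 36.
PV = PMT · [1 − (1+i)^(−n)] / i = 8000 · 22.930557 = 183,444.4566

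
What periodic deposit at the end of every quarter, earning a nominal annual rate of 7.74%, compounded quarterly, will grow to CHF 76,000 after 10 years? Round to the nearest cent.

i = 0.0774/4 = 0.01935 per quarter; n = 10·4 = 40.
FV-annuity factor = 59.558144; PMT = 76000 / 59.558144 = 1,276.0639

CHF 1,276.06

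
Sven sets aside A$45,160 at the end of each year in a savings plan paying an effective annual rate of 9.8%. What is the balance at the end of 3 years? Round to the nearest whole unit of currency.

Accumulation factor s(3|0.098) = 3.303604; FV = 45160 × 3.303604 = 149,190.7566

A$149,191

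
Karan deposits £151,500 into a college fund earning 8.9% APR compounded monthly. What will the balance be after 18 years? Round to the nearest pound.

Periodic rate i = 0.089/12 = 0.00741667; n = 18 × 12 = 216 periods.
FV = 151,500 × (1 + 0.00741667)^216 = 747,454.9876

£747,455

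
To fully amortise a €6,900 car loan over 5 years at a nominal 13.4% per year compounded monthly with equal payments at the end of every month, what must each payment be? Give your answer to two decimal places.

€158.41

With 12 periods per year: i = 0.0111667, n = 60.
Annuity-PV factor = 43.557117; PMT = 6900 / 43.557117 = 158.4127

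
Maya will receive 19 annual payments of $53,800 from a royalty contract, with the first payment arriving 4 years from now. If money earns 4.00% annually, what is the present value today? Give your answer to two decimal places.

Value one period before first payment (t=3): 53800 × [1 − (1+0.04)^(−19)] / 0.04 = 53800 × 13.133939 = 706,605.9397
Discount back 3 years: 706,605.9397 × (1+0.04)^(−3) = 706,605.9397 × 0.888996 = 628,170.1074

$628,170.11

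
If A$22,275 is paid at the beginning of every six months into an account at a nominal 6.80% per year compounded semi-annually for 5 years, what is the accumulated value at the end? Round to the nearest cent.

A$268,956.13

With 2 periods per year: i = 0.034, n = 10.
FV = PMT · [(1+i)^n − 1] / i × (1+i) = 22275 · 12.074349 = 268,956.1288
Payments are at the start of each period, so multiply by (1+i).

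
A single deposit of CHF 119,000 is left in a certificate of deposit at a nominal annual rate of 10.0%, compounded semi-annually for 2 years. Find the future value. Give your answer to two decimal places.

With 2 periods per year: i = 0.05, n = 4.
FV = 119,000 × (1 + 0.05)^4 = 144,645.2438

CHF 144,645.24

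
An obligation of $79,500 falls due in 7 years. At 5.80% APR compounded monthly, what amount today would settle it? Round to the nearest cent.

i = 0.058/12 = 0.00483333 per month; n = 7·12 = 84.
PV = 79,500 / (1 + 0.00483333)^84 = 79,500 / 1.499335 = 53,023.4908

$53,023.49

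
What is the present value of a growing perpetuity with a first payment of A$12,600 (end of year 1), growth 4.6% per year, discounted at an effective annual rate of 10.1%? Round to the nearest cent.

A$229,090.91

PV = PMT / (i − g) = 12600 / (0.101 − 0.046) = 12600 / 0.055000 = 229,090.9091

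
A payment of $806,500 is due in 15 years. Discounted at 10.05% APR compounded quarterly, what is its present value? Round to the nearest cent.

Periodic rate i = 0.1005/4 = 0.025125; n = 15 × 4 = 60 periods.
PV = FV·(1+i)^(−n) = 806,500 × 0.225627 = 181,967.9395

$181,967.94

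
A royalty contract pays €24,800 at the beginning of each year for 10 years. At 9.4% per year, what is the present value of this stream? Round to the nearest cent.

PV = 24800 × [1 − (1+0.094)^(−10)] / 0.094 × (1+i) = 24800 × 6.898976 = 171,094.5930
(Beginning-of-period payments → annuity-due factor ×(1+i).)

€171,094.59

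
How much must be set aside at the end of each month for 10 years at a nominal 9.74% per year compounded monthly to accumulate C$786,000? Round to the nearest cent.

C$3,894.51

i = 0.0974/12 = 0.00811667 per month; n = 10·12 = 120.
FV-annuity factor = 201.822384; PMT = 786000 / 201.822384 = 3,894.5135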